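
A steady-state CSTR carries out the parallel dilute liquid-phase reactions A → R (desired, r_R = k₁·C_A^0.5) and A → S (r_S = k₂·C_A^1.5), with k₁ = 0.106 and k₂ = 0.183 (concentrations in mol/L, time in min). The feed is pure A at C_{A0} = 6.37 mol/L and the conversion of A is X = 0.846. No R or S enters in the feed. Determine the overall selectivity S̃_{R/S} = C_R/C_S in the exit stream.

0.590

Exit C_A = C_{A0}(1−X) = 6.37×0.154 = 0.9810 mol/L.
A CSTR operates uniformly at the exit composition, giving r_R = 0.1050 and r_S = 0.1778 (each k·C_A^n at C_A = 0.9810).
Overall selectivity = C_R/C_S = r_Rτ/(r_Sτ) = r_R/r_S = 0.590.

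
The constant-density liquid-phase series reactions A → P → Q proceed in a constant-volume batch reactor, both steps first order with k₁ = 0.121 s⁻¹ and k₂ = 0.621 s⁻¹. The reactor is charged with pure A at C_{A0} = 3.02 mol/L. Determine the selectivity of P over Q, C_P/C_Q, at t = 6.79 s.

0.225

The intermediate concentration in a first-order A→B→C sequence is C_P = k₁C_{A0}(e^(−k₁t) − e^(−k₂t))/(k₂−k₁).
e^(−k₁t) = e^(−0.121×6.79) = e^(−0.8216) = 0.4397; e^(−k₂t) = e^(−4.217) = 0.01475.
C_P = 0.121×3.02/(0.621−0.121) × (0.4397−0.01475) = 0.7308×0.4250 = 0.3106 mol/L.
C_A = C_{A0}e^(−k₁t) = 1.328 mol/L, so C_Q = C_{A0}−C_A−C_P = 1.381 mol/L; C_P/C_Q = 0.225.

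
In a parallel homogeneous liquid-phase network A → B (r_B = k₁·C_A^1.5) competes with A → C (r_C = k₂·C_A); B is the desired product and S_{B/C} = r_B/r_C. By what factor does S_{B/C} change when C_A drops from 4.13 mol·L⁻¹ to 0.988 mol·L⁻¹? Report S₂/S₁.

S_{B/C} = (k₁/k₂)·C_A^0.5, so S₂/S₁ = (C_{A,2}/C_{A,1})^0.5.
= (0.988/4.13)^0.5 = (0.2392)^0.5 = 0.489.
Selectivity toward B falls as C_A falls — high-concentration operation is favoured.

0.489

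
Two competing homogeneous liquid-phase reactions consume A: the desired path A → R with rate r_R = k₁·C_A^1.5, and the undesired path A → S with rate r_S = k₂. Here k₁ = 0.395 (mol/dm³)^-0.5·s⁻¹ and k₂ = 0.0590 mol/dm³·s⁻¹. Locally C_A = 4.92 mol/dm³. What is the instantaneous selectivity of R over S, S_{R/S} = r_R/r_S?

73.1

S_{R/S} = r_R/r_S = (k₁·C_A^1.5)/(k₂) = (k₁/k₂)·C_A^1.5.
= (0.395×4.920^1.5) / (0.0590) = 4.311/0.05900 = 73.1.
Since the desired path is higher order in A, keeping C_A high (PFR or concentrated feed) favours R.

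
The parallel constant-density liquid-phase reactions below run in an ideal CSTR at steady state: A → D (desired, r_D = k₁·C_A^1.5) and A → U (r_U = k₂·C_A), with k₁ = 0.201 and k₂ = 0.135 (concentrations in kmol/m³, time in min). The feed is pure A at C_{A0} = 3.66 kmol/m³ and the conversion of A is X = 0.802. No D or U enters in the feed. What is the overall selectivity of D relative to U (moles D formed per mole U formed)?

Exit C_A = C_{A0}(1−X) = 3.66×0.198 = 0.7247 kmol/m³.
Rates in a CSTR are evaluated at the outlet concentration: r_D = 0.201×0.7247^1.5 = 0.1240, r_U = 0.135×0.7247 = 0.09783.
Overall selectivity = C_D/C_U = r_Dτ/(r_Uτ) = r_D/r_U = 1.27.

1.27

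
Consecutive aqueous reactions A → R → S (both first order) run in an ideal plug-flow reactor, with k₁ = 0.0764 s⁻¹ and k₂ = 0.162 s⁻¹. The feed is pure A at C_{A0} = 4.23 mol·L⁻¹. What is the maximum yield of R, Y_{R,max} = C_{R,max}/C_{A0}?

Evaluating C_R at τ_opt = ln(k₂/k₁)/(k₂−k₁) gives C_{R,max}/C_{A0} = (k₁/k₂)^[k₂/(k₂−k₁)].
= (0.0764/0.162)^(0.162/(0.162−0.0764)) = (0.4716)^(1.893) = 0.2411.

0.241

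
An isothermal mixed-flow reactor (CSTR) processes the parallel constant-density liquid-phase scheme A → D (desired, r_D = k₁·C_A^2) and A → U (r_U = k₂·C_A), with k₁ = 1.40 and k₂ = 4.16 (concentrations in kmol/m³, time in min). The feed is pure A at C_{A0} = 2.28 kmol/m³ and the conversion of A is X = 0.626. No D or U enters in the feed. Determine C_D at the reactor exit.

Exit C_A = C_{A0}(1−X) = 2.28×0.374 = 0.8527 kmol/m³.
In a CSTR the entire volume is at exit conditions, so r_D = 1.40×0.8527^2 = 1.018 and r_U = 4.16×0.8527 = 3.547.
Fraction of consumed A going to D: r_D/(r_D+r_U) = 0.2230.
C_D = 0.2230·C_{A0}·X = 0.2230×2.28×0.626 = 0.318 kmol/m³.

0.318 kmol/m³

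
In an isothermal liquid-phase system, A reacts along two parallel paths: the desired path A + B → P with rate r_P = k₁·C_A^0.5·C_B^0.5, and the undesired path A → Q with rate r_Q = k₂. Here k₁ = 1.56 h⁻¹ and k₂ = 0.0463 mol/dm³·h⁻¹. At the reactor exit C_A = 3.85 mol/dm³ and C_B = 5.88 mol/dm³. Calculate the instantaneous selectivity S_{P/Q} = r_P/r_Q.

160

S_{P/Q} = r_P/r_Q = (k₁·C_A^0.5·C_B^0.5)/(k₂) = (k₁/k₂)·C_A^0.5·C_B^0.5.
= (1.56×3.850^0.5×5.880^0.5) / (0.0463) = 7.422/0.04630 = 160.
Since the desired path is higher order in A, keeping C_A high (PFR or concentrated feed) favours P.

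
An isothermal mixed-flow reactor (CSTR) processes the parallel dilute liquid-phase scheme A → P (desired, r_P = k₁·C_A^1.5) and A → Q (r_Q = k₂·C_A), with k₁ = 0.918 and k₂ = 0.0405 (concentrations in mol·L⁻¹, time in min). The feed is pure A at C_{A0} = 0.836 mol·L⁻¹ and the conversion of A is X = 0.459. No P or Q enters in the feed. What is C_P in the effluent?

Exit C_A = C_{A0}(1−X) = 0.836×0.541 = 0.4523 mol·L⁻¹.
Rates in a CSTR are evaluated at the outlet concentration: r_P = 0.918×0.4523^1.5 = 0.2792, r_Q = 0.0405×0.4523 = 0.01832.
Fraction of consumed A going to P: r_P/(r_P+r_Q) = 0.9384.
C_P = 0.9384·C_{A0}·X = 0.9384×0.836×0.459 = 0.360 mol·L⁻¹.

0.360 mol·L⁻¹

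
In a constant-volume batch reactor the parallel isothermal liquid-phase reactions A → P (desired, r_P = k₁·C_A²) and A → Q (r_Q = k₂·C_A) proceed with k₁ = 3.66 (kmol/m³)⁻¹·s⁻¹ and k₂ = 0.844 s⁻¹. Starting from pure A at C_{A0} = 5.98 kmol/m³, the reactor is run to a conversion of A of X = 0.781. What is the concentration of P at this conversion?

4.35 kmol/m³

C_A = C_{A0}(1−X) = 1.310 kmol/m³.
Along a PFR/batch, dC_Q/dC_A = −r_Q/(r_P+r_Q) = −k₂/(k₂+k₁·C_A).
Integrating from C_{A0} to C_A: C_Q = (0.844/3.66)·ln[(0.844+3.66·5.98)/(0.844+3.66·1.31)] = 0.2306·ln(22.73/5.637) = 0.3215 kmol/m³.
Then C_P = (C_{A0}−C_A) − C_Q = 4.670 − 0.3215 = 4.349 kmol/m³.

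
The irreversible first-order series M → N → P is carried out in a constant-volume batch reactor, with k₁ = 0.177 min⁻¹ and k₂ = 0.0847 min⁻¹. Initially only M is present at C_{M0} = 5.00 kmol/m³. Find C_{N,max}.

2.54 kmol/m³

For a first-order series the maximum intermediate yield is C_{N,max}/C_{M0} = (k₁/k₂)^[k₂/(k₂−k₁)].
= (0.177/0.0847)^(0.0847/(0.0847−0.177)) = (2.090)^(-0.9177) = 0.5085.
C_{N,max} = 0.5085×5.00 = 2.54 kmol/m³.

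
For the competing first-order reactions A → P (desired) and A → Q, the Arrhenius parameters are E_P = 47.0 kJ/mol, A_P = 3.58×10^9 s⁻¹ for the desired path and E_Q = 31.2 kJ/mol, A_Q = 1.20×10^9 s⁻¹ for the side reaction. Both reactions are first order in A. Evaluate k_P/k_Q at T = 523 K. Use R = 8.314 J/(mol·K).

k_P/k_Q = (A_P/A_Q)·exp[−(E_P−E_Q)/(RT)] = (A_P/A_Q)·exp[(E_Q−E_P)/(RT)].
(E_Q−E_P)/(RT) = (31.2−47.0)×10³/(8.314×523) = -15800/4348 = -3.634.
k_P/k_Q = (3.58×10^9/1.20×10^9)·exp(-3.634) = 2.983 × 0.02642 = 0.0788.
Since E_P > E_Q, raising the temperature improves selectivity toward P.

0.0788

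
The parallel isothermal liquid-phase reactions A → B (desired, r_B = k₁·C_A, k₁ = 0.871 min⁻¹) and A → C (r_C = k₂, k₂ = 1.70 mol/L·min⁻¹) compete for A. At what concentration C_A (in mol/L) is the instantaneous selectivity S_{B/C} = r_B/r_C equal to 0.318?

0.621 mol/L

S_{B/C} = (k₁/k₂)·C_A ⇒ C_A = S·k₂/k₁.
= 0.318×1.70/0.871 = 0.621 mol/L.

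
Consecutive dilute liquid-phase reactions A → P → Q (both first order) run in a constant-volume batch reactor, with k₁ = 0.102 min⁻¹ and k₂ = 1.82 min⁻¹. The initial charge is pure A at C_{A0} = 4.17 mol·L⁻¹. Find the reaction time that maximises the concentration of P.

1.68 min

Setting dC_P/dt = 0 gives t_opt = ln(k₂/k₁)/(k₂−k₁).
= ln(1.82/0.102)/(1.82−0.102) = ln(17.84)/1.718 = 2.882/1.718 = 1.68 min.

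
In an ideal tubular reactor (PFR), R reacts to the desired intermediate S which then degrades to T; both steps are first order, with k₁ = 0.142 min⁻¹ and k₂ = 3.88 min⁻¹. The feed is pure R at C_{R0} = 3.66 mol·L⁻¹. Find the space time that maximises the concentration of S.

Setting dC_S/dτ = 0 gives τ_opt = ln(k₂/k₁)/(k₂−k₁).
= ln(3.88/0.142)/(3.88−0.142) = ln(27.32)/3.738 = 3.308/3.738 = 0.885 min.

0.885 min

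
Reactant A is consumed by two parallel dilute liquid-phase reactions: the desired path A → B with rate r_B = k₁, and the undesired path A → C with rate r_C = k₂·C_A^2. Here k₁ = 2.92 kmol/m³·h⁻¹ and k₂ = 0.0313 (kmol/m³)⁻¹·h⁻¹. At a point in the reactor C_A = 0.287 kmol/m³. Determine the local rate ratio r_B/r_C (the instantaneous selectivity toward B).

1133

S_{B/C} = r_B/r_C = (k₁)/(k₂·C_A^2) = (k₁/k₂)·C_A^-2.
= (2.92) / (0.0313×0.2870^2) = 2.920/0.002578 = 1133.
The undesired path is higher order in A, so low C_A (CSTR or dilute feed) favours B.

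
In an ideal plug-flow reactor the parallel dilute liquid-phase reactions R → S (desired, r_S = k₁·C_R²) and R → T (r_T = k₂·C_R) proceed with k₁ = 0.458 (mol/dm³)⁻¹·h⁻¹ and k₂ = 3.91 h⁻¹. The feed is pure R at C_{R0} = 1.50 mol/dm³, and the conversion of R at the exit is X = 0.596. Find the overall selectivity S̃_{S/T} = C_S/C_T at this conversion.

0.123

C_R = C_{R0}(1−X) = 0.6060 mol/dm³.
Along a PFR/batch, dC_T/dC_R = −r_T/(r_S+r_T) = −k₂/(k₂+k₁·C_R).
Integrating from C_{R0} to C_R: C_T = (3.91/0.458)·ln[(3.91+0.458·1.50)/(3.91+0.458·0.606)] = 8.537·ln(4.597/4.188) = 0.7964 mol/dm³.
Then C_S = (C_{R0}−C_R) − C_T = 0.8940 − 0.7964 = 0.09758 mol/dm³.
S̃_{S/T} = C_S/C_T = 0.09758/0.7964 = 0.123.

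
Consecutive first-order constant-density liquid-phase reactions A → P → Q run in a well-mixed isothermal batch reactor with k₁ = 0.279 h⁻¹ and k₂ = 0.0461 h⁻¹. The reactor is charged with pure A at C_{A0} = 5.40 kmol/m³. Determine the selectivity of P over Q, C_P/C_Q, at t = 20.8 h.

Solving the coupled first-order balances gives C_P(t) = [k₁/(k₂−k₁)]·C_{A0}·(e^(−k₁t) − e^(−k₂t)).
e^(−k₁t) = e^(−0.279×20.8) = e^(−5.803) = 0.003018; e^(−k₂t) = e^(−0.9589) = 0.3833.
C_P = 0.279×5.40/(0.0461−0.279) × (0.003018−0.3833) = (-6.469)×(-0.3803) = 2.460 kmol/m³.
C_A = C_{A0}e^(−k₁t) = 0.01630 kmol/m³, so C_Q = C_{A0}−C_A−C_P = 2.924 kmol/m³; C_P/C_Q = 0.841.

0.841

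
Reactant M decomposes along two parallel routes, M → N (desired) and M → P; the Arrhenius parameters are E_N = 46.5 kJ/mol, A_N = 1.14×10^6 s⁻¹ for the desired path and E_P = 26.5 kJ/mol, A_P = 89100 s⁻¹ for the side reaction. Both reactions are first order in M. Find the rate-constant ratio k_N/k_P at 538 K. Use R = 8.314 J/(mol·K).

0.146

Since both paths have the same order in M, the concentration cancels and S_{N/P} = k_N/k_P = (A_N/A_P)·exp[(E_P−E_N)/(RT)].
(E_P−E_N)/(RT) = (26.5−46.5)×10³/(8.314×538) = -20000/4473 = -4.471.
k_N/k_P = (1.14×10^6/89100)·exp(-4.471) = 12.79 × 0.01143 = 0.146.
Since E_N > E_P, raising the temperature improves selectivity toward N.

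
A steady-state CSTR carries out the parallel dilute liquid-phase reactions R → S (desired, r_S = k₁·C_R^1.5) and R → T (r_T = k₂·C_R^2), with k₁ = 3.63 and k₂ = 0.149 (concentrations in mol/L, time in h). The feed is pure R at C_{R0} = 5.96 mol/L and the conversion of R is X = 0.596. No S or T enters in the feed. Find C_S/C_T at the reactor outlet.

Exit C_R = C_{R0}(1−X) = 5.96×0.404 = 2.408 mol/L.
In a CSTR the entire volume is at exit conditions, so r_S = 3.63×2.408^1.5 = 13.56 and r_T = 0.149×2.408^2 = 0.8639.
Overall selectivity = C_S/C_T = r_Sτ/(r_Tτ) = r_S/r_T = 15.7.

15.7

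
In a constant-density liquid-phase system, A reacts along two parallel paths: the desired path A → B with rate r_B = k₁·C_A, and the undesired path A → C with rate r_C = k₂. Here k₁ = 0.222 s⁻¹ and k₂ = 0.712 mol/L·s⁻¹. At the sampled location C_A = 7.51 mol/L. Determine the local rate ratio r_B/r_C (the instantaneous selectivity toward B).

2.34

S_{B/C} = r_B/r_C = (k₁·C_A)/(k₂) = (k₁/k₂)·C_A.
= (0.222×7.510) / (0.712) = 1.667/0.7120 = 2.34.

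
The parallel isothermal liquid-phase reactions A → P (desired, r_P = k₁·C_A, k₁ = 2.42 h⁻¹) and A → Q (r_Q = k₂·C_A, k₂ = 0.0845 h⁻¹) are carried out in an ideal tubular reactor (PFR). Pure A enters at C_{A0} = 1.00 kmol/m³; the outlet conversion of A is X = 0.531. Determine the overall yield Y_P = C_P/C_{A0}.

0.513

C_A = C_{A0}(1−X) = 0.4690 kmol/m³.
Both paths are first order in A, so the instantaneous fraction to P is constant: dC_P/d(−C_A) = k₁/(k₁+k₂) = 0.9663.
C_P = 0.9663·(C_{A0}−C_A) = 0.9663×0.5310 = 0.513 kmol/m³.
Y_P = C_P/C_{A0} = 0.5131/1.00 = 0.513.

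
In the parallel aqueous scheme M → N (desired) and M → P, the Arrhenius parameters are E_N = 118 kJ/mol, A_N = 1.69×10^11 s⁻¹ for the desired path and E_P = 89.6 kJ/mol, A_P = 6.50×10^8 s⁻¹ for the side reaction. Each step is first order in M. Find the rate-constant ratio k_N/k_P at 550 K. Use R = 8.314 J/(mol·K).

0.522

With equal orders, S_{N/P} = k_N/k_P = (A_N/A_P)·exp[(E_P−E_N)/(RT)].
(E_P−E_N)/(RT) = (89.6−118)×10³/(8.314×550) = -28400/4573 = -6.211.
k_N/k_P = (1.69×10^11/6.50×10^8)·exp(-6.211) = 260.0 × 0.002008 = 0.522.
Since E_N > E_P, raising the temperature improves selectivity toward N.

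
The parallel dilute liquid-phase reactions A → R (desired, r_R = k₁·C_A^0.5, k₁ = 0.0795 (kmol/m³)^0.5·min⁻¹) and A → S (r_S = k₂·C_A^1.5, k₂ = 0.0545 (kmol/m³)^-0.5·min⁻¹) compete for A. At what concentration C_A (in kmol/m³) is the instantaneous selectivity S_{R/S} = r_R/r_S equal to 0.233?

6.26 kmol/m³

S_{R/S} = (k₁/k₂)·C_A⁻¹ ⇒ C_A = (S·k₂/k₁)^(-1).
= (0.233×0.0545/0.0795)^(-1) = (0.1597)^(-1) = 6.26 kmol/m³.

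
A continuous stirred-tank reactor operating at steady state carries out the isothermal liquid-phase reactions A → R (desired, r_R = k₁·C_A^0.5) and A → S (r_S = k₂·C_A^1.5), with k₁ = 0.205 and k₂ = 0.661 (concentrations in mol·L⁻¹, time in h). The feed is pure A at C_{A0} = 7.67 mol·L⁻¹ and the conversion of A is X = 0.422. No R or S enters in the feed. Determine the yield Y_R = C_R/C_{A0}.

0.0276

Exit C_A = C_{A0}(1−X) = 7.67×0.578 = 4.433 mol·L⁻¹.
A CSTR operates uniformly at the exit composition, giving r_R = 0.4316 and r_S = 6.170 (each k·C_A^n at C_A = 4.433).
Fraction of consumed A going to R: r_R/(r_R+r_S) = 0.06538.
C_R = 0.06538·C_{A0}·X = 0.06538×7.67×0.422 = 0.212 mol·L⁻¹; Y_R = C_R/C_{A0} = 0.0276.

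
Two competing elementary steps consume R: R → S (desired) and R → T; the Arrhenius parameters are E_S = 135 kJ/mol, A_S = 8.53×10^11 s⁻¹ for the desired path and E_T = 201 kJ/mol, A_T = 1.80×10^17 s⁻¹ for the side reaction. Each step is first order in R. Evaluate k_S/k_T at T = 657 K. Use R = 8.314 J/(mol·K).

Since both paths have the same order in R, the concentration cancels and S_{S/T} = k_S/k_T = (A_S/A_T)·exp[(E_T−E_S)/(RT)].
(E_T−E_S)/(RT) = (201−135)×10³/(8.314×657) = 66000/5462 = 12.08.
k_S/k_T = (8.53×10^11/1.80×10^17)·exp(12.08) = 4.739×10^-6 × 1.768×10^5 = 0.838.

0.838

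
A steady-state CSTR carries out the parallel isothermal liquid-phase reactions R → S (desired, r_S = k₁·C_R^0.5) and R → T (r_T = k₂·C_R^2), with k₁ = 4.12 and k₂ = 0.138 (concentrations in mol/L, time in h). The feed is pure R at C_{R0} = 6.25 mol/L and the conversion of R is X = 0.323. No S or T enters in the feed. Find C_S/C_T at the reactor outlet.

3.43

Exit C_R = C_{R0}(1−X) = 6.25×0.677 = 4.231 mol/L.
Rates in a CSTR are evaluated at the outlet concentration: r_S = 4.12×4.231^0.5 = 8.475, r_T = 0.138×4.231^2 = 2.471.
Overall selectivity = C_S/C_T = r_Sτ/(r_Tτ) = r_S/r_T = 3.43.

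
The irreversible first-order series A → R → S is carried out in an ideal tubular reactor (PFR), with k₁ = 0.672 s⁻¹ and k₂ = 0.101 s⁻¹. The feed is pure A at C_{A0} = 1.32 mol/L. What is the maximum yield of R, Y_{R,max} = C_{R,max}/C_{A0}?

0.715

For a first-order series the maximum intermediate yield is C_{R,max}/C_{A0} = (k₁/k₂)^[k₂/(k₂−k₁)].
= (0.672/0.101)^(0.101/(0.101−0.672)) = (6.653)^(-0.1769) = 0.7152.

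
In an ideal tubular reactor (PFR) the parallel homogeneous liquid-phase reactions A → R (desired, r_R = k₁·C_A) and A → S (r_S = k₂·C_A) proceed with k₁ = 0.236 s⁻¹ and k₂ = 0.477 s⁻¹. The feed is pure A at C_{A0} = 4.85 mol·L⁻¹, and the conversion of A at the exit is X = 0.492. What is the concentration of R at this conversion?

0.790 mol·L⁻¹

C_A = C_{A0}(1−X) = 2.464 mol·L⁻¹.
Both paths are first order in A, so the instantaneous fraction to R is constant: dC_R/d(−C_A) = k₁/(k₁+k₂) = 0.3310.
C_R = 0.3310·(C_{A0}−C_A) = 0.3310×2.386 = 0.790 mol·L⁻¹.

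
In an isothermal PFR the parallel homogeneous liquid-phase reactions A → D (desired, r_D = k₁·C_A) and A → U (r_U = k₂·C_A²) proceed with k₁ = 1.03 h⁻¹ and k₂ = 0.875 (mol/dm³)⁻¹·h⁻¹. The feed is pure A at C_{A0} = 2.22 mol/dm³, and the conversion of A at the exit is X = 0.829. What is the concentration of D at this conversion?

C_A = C_{A0}(1−X) = 0.3796 mol/dm³.
Along a PFR/batch, dC_D/dC_A = −r_D/(r_D+r_U) = −k₁/(k₁+k₂·C_A).
Integrating from C_{A0} to C_A: C_D = (1.03/0.875)·ln[(1.03+0.875·2.22)/(1.03+0.875·0.380)] = 1.177·ln(2.973/1.362) = 0.9186 mol/dm³.

0.919 mol/dm³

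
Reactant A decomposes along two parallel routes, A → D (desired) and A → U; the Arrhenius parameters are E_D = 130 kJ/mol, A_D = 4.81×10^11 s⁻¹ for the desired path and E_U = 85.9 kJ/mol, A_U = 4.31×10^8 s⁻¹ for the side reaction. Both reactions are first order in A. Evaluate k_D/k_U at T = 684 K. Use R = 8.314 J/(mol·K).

Since both paths have the same order in A, the concentration cancels and S_{D/U} = k_D/k_U = (A_D/A_U)·exp[(E_U−E_D)/(RT)].
(E_U−E_D)/(RT) = (85.9−130)×10³/(8.314×684) = -44100/5687 = -7.755.
k_D/k_U = (4.81×10^11/4.31×10^8)·exp(-7.755) = 1116 × 4.287×10^-4 = 0.478.
Since E_D > E_U, raising the temperature improves selectivity toward D.

0.478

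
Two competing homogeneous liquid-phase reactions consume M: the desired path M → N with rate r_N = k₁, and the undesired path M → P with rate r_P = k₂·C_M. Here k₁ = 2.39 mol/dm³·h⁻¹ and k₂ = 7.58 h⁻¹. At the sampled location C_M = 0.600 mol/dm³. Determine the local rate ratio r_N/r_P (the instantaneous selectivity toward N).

0.526

S_{N/P} = r_N/r_P = (k₁)/(k₂·C_M) = (k₁/k₂)·C_M⁻¹.
= (2.39) / (7.58×0.6000) = 2.390/4.548 = 0.526.
The undesired path is higher order in M, so low C_M (CSTR or dilute feed) favours N.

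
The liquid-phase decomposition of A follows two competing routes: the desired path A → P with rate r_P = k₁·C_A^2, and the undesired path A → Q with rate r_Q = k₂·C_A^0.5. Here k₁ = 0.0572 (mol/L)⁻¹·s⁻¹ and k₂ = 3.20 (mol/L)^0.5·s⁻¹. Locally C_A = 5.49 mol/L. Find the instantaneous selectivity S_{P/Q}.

0.230

S_{P/Q} = r_P/r_Q = (k₁·C_A^2)/(k₂·C_A^0.5) = (k₁/k₂)·C_A^1.5.
= (0.0572×5.490^2) / (3.20×5.490^0.5) = 1.724/7.498 = 0.230.
Since the desired path is higher order in A, keeping C_A high (PFR or concentrated feed) favours P.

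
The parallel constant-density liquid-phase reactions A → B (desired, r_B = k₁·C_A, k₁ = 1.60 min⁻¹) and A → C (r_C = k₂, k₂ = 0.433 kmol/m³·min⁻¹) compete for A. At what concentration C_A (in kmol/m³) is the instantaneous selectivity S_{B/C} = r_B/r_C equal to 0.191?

S_{B/C} = (k₁/k₂)·C_A ⇒ C_A = S·k₂/k₁.
= 0.191×0.433/1.60 = 0.0517 kmol/m³.

0.0517 kmol/m³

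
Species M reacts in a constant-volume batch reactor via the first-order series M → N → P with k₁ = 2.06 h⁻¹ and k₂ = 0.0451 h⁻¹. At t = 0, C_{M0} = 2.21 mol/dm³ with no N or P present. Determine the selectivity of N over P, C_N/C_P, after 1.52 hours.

For first-order series with pure M initially, C_N(t) = k₁C_{M0}/(k₂−k₁)·(e^(−k₁t) − e^(−k₂t)).
e^(−k₁t) = e^(−2.06×1.52) = e^(−3.131) = 0.04367; e^(−k₂t) = e^(−0.06855) = 0.9337.
C_N = 2.06×2.21/(0.0451−2.06) × (0.04367−0.9337) = (-2.259)×(-0.8901) = 2.011 mol/dm³.
C_M = C_{M0}e^(−k₁t) = 0.09650 mol/dm³, so C_P = C_{M0}−C_M−C_N = 0.1024 mol/dm³; C_N/C_P = 19.6.

19.6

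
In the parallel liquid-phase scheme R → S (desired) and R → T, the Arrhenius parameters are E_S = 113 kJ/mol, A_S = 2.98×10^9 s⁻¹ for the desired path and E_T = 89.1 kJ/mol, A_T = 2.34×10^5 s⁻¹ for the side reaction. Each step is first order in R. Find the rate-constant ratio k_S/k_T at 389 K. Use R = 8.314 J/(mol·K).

7.86

Since both paths have the same order in R, the concentration cancels and S_{S/T} = k_S/k_T = (A_S/A_T)·exp[(E_T−E_S)/(RT)].
(E_T−E_S)/(RT) = (89.1−113)×10³/(8.314×389) = -23900/3234 = -7.390.
k_S/k_T = (2.98×10^9/2.34×10^5)·exp(-7.390) = 12735 × 6.175×10^-4 = 7.86.
Since E_S > E_T, raising the temperature improves selectivity toward S.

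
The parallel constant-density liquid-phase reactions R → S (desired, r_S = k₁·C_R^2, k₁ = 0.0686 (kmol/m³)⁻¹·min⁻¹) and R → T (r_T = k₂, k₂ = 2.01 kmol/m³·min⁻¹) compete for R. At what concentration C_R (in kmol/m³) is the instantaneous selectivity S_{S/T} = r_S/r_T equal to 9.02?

16.3 kmol/m³

S_{S/T} = (k₁/k₂)·C_R^2 ⇒ C_R = (S·k₂/k₁)^(0.5).
= (9.02×2.01/0.0686)^(0.5) = (264.3)^(0.5) = 16.3 kmol/m³.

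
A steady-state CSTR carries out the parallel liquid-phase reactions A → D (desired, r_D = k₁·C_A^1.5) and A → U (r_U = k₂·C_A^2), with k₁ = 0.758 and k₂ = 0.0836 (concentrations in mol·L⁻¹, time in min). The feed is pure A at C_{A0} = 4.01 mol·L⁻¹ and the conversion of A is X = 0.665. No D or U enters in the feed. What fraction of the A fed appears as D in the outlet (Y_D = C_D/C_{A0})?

Exit C_A = C_{A0}(1−X) = 4.01×0.335 = 1.343 mol·L⁻¹.
In a CSTR the entire volume is at exit conditions, so r_D = 0.758×1.343^1.5 = 1.180 and r_U = 0.0836×1.343^2 = 0.1509.
Fraction of consumed A going to D: r_D/(r_D+r_U) = 0.8867.
C_D = 0.8867·C_{A0}·X = 0.8867×4.01×0.665 = 2.36 mol·L⁻¹; Y_D = C_D/C_{A0} = 0.590.

0.590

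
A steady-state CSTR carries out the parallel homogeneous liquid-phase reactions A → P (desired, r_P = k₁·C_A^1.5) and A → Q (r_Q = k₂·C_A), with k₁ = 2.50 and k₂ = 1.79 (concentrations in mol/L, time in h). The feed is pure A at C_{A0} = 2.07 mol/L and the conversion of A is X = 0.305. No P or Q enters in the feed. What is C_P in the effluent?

Exit C_A = C_{A0}(1−X) = 2.07×0.695 = 1.439 mol/L.
Rates in a CSTR are evaluated at the outlet concentration: r_P = 2.50×1.439^1.5 = 4.314, r_Q = 1.79×1.439 = 2.575.
Fraction of consumed A going to P: r_P/(r_P+r_Q) = 0.6262.
C_P = 0.6262·C_{A0}·X = 0.6262×2.07×0.305 = 0.395 mol/L.

0.395 mol/L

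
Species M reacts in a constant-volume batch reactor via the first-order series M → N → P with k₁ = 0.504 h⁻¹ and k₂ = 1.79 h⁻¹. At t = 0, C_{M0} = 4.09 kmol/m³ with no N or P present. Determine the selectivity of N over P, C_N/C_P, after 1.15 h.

The intermediate concentration in a first-order A→B→C sequence is C_N = k₁C_{M0}(e^(−k₁t) − e^(−k₂t))/(k₂−k₁).
e^(−k₁t) = e^(−0.504×1.15) = e^(−0.5796) = 0.5601; e^(−k₂t) = e^(−2.058) = 0.1276.
C_N = 0.504×4.09/(1.79−0.504) × (0.5601−0.1276) = 1.603×0.4325 = 0.6932 kmol/m³.
C_M = C_{M0}e^(−k₁t) = 2.291 kmol/m³, so C_P = C_{M0}−C_M−C_N = 1.106 kmol/m³; C_N/C_P = 0.627.

0.627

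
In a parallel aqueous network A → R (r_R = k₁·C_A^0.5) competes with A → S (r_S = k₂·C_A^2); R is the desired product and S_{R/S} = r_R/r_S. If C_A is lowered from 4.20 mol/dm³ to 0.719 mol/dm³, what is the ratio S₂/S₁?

S_{R/S} = (k₁/k₂)·C_A^-1.5, so S₂/S₁ = (C_{A,2}/C_{A,1})^-1.5.
= (0.719/4.20)^(-1.5) = (0.1712)^(-1.5) = 14.1.

14.1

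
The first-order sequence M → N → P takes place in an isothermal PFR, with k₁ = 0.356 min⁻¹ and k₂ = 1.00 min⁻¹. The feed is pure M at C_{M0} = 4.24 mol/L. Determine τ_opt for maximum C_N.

1.60 min

Setting dC_N/dτ = 0 gives τ_opt = ln(k₂/k₁)/(k₂−k₁).
= ln(1.00/0.356)/(1.00−0.356) = ln(2.809)/0.6440 = 1.033/0.6440 = 1.60 min.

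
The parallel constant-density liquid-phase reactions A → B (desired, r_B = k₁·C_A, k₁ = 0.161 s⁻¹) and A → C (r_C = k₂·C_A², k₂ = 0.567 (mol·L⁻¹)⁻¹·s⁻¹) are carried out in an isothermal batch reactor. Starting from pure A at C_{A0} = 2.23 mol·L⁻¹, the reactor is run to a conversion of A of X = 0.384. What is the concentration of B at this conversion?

C_A = C_{A0}(1−X) = 1.374 mol·L⁻¹.
Along a PFR/batch, dC_B/dC_A = −r_B/(r_B+r_C) = −k₁/(k₁+k₂·C_A).
Integrating from C_{A0} to C_A: C_B = (0.161/0.567)·ln[(0.161+0.567·2.23)/(0.161+0.567·1.37)] = 0.2840·ln(1.425/0.9399) = 0.1183 mol·L⁻¹.

0.118 mol·L⁻¹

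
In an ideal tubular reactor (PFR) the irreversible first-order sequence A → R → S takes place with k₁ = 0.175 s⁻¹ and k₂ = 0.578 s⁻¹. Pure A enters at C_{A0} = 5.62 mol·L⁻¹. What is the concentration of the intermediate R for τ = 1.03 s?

0.692 mol·L⁻¹

The intermediate concentration in a first-order A→B→C sequence is C_R = k₁C_{A0}(e^(−k₁τ) − e^(−k₂τ))/(k₂−k₁).
e^(−k₁τ) = e^(−0.175×1.03) = e^(−0.1802) = 0.8351; e^(−k₂τ) = e^(−0.5953) = 0.5514.
C_R = 0.175×5.62/(0.578−0.175) × (0.8351−0.5514) = 2.440×0.2837 = 0.6923 mol·L⁻¹.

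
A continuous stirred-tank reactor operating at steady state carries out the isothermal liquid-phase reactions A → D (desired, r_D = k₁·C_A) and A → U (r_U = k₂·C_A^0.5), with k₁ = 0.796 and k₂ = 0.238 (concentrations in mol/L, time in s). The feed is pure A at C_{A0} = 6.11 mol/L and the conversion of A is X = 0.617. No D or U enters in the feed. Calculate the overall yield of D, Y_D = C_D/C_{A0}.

Exit C_A = C_{A0}(1−X) = 6.11×0.383 = 2.340 mol/L.
In a CSTR the entire volume is at exit conditions, so r_D = 0.796×2.340 = 1.863 and r_U = 0.238×2.340^0.5 = 0.3641.
Fraction of consumed A going to D: r_D/(r_D+r_U) = 0.8365.
C_D = 0.8365·C_{A0}·X = 0.8365×6.11×0.617 = 3.15 mol/L; Y_D = C_D/C_{A0} = 0.516.

0.516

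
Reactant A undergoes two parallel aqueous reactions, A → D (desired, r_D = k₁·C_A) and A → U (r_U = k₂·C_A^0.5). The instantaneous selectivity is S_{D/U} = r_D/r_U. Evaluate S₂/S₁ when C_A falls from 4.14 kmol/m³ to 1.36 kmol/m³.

S_{D/U} = (k₁/k₂)·C_A^0.5, so S₂/S₁ = (C_{A,2}/C_{A,1})^0.5.
= (1.36/4.14)^0.5 = (0.3285)^0.5 = 0.573.

0.573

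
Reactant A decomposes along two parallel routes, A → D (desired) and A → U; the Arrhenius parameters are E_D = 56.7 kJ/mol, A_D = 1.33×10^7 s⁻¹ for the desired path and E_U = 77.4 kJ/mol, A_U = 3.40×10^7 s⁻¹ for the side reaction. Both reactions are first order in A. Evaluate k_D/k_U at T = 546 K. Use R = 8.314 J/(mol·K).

k_D/k_U = (A_D/A_U)·exp[−(E_D−E_U)/(RT)] = (A_D/A_U)·exp[(E_U−E_D)/(RT)].
(E_U−E_D)/(RT) = (77.4−56.7)×10³/(8.314×546) = 20700/4539 = 4.560.
k_D/k_U = (1.33×10^7/3.40×10^7)·exp(4.560) = 0.3912 × 95.59 = 37.4.
Since E_D < E_U, lowering the temperature improves selectivity toward D.

37.4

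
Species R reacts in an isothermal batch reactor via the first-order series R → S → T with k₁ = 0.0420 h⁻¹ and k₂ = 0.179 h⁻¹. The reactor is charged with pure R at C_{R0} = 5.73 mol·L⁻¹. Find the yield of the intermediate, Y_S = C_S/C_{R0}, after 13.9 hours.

0.146

The intermediate concentration in a first-order A→B→C sequence is C_S = k₁C_{R0}(e^(−k₁t) − e^(−k₂t))/(k₂−k₁).
e^(−k₁t) = e^(−0.0420×13.9) = e^(−0.5838) = 0.5578; e^(−k₂t) = e^(−2.488) = 0.08307.
C_S = 0.0420×5.73/(0.179−0.0420) × (0.5578−0.08307) = 1.757×0.4747 = 0.8339 mol·L⁻¹.
Y_S = C_S/C_{R0} = 0.8339/5.73 = 0.146.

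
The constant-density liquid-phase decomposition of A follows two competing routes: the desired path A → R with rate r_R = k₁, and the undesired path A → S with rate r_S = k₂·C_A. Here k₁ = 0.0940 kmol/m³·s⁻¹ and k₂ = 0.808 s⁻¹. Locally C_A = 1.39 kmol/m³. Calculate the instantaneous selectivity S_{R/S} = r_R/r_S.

0.0837

S_{R/S} = r_R/r_S = (k₁)/(k₂·C_A) = (k₁/k₂)·C_A⁻¹.
= (0.0940) / (0.808×1.390) = 0.09400/1.123 = 0.0837.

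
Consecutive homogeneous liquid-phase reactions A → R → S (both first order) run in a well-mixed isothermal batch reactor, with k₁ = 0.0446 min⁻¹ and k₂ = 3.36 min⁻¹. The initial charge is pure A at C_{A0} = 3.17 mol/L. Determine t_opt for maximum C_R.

Setting dC_R/dt = 0 gives t_opt = ln(k₂/k₁)/(k₂−k₁).
= ln(3.36/0.0446)/(3.36−0.0446) = ln(75.34)/3.315 = 4.322/3.315 = 1.30 min.

1.30 min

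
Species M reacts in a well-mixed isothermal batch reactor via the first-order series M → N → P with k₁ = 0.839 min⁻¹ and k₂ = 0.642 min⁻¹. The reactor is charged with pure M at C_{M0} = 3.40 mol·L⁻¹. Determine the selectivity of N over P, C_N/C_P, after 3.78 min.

The intermediate concentration in a first-order A→B→C sequence is C_N = k₁C_{M0}(e^(−k₁t) − e^(−k₂t))/(k₂−k₁).
e^(−k₁t) = e^(−0.839×3.78) = e^(−3.171) = 0.04194; e^(−k₂t) = e^(−2.427) = 0.08832.
C_N = 0.839×3.40/(0.642−0.839) × (0.04194−0.08832) = (-14.48)×(-0.04638) = 0.6716 mol·L⁻¹.
C_M = C_{M0}e^(−k₁t) = 0.1426 mol·L⁻¹, so C_P = C_{M0}−C_M−C_N = 2.586 mol·L⁻¹; C_N/C_P = 0.260.

0.260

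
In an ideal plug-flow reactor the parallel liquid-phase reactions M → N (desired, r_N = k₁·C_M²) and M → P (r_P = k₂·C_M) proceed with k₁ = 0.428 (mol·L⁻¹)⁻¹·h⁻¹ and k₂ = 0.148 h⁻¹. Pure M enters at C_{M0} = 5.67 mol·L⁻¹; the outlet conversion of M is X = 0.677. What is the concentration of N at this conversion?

C_M = C_{M0}(1−X) = 1.831 mol·L⁻¹.
Along a PFR/batch, dC_P/dC_M = −r_P/(r_N+r_P) = −k₂/(k₂+k₁·C_M).
Integrating from C_{M0} to C_M: C_P = (0.148/0.428)·ln[(0.148+0.428·5.67)/(0.148+0.428·1.83)] = 0.3458·ln(2.575/0.9318) = 0.3514 mol·L⁻¹.
Then C_N = (C_{M0}−C_M) − C_P = 3.839 − 0.3514 = 3.487 mol·L⁻¹.

3.49 mol·L⁻¹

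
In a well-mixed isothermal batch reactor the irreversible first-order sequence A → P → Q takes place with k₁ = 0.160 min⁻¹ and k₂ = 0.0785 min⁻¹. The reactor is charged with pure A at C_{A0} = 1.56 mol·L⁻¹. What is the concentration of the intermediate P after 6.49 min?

0.756 mol·L⁻¹

For first-order series with pure A initially, C_P(t) = k₁C_{A0}/(k₂−k₁)·(e^(−k₁t) − e^(−k₂t)).
e^(−k₁t) = e^(−0.160×6.49) = e^(−1.038) = 0.3540; e^(−k₂t) = e^(−0.5095) = 0.6008.
C_P = 0.160×1.56/(0.0785−0.160) × (0.3540−0.6008) = (-3.063)×(-0.2468) = 0.7558 mol·L⁻¹.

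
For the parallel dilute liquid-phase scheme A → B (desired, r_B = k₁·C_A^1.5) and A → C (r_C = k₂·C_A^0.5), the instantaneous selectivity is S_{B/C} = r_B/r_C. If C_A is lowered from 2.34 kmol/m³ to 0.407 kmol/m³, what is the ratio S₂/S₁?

S_{B/C} = (k₁/k₂)·C_A, so S₂/S₁ = (C_{A,2}/C_{A,1}).
= 0.407/2.34 = 0.174.

0.174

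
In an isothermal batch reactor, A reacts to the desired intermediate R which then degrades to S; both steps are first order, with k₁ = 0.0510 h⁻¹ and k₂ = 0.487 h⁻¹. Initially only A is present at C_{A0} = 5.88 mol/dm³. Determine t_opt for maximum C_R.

5.18 h

Setting dC_R/dt = 0 gives t_opt = ln(k₂/k₁)/(k₂−k₁).
= ln(0.487/0.0510)/(0.487−0.0510) = ln(9.549)/0.4360 = 2.256/0.4360 = 5.18 h.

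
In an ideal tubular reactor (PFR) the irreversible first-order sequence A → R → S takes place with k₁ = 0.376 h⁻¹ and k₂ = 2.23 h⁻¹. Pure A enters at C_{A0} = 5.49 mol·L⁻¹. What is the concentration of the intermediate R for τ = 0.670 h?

0.616 mol·L⁻¹

Solving the coupled first-order balances gives C_R(τ) = [k₁/(k₂−k₁)]·C_{A0}·(e^(−k₁τ) − e^(−k₂τ)).
e^(−k₁τ) = e^(−0.376×0.670) = e^(−0.2519) = 0.7773; e^(−k₂τ) = e^(−1.494) = 0.2245.
C_R = 0.376×5.49/(2.23−0.376) × (0.7773−0.2245) = 1.113×0.5529 = 0.6155 mol·L⁻¹.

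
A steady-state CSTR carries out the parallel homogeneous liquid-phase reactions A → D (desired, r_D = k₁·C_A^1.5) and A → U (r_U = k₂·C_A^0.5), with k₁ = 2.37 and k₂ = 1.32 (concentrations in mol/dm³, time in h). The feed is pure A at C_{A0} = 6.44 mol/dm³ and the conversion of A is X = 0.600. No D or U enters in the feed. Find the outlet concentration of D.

Exit C_A = C_{A0}(1−X) = 6.44×0.400 = 2.576 mol/dm³.
A CSTR operates uniformly at the exit composition, giving r_D = 9.799 and r_U = 2.119 (each k·C_A^n at C_A = 2.576).
Fraction of consumed A going to D: r_D/(r_D+r_U) = 0.8222.
C_D = 0.8222·C_{A0}·X = 0.8222×6.44×0.600 = 3.18 mol/dm³.

3.18 mol/dm³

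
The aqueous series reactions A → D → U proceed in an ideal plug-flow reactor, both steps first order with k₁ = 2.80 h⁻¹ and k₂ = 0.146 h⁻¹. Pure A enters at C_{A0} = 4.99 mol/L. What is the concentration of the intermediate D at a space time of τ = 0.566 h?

3.77 mol/L

The intermediate concentration in a first-order A→B→C sequence is C_D = k₁C_{A0}(e^(−k₁τ) − e^(−k₂τ))/(k₂−k₁).
e^(−k₁τ) = e^(−2.80×0.566) = e^(−1.585) = 0.2050; e^(−k₂τ) = e^(−0.08264) = 0.9207.
C_D = 2.80×4.99/(0.146−2.80) × (0.2050−0.9207) = (-5.265)×(-0.7157) = 3.768 mol/L.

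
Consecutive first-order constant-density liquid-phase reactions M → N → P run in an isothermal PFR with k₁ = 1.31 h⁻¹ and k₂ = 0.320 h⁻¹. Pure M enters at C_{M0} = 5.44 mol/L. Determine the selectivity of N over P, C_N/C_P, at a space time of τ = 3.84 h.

For first-order series with pure M initially, C_N(τ) = k₁C_{M0}/(k₂−k₁)·(e^(−k₁τ) − e^(−k₂τ)).
e^(−k₁τ) = e^(−1.31×3.84) = e^(−5.030) = 0.006536; e^(−k₂τ) = e^(−1.229) = 0.2926.
C_N = 1.31×5.44/(0.320−1.31) × (0.006536−0.2926) = (-7.198)×(-0.2861) = 2.060 mol/L.
C_M = C_{M0}e^(−k₁τ) = 0.03556 mol/L, so C_P = C_{M0}−C_M−C_N = 3.345 mol/L; C_N/C_P = 0.616.

0.616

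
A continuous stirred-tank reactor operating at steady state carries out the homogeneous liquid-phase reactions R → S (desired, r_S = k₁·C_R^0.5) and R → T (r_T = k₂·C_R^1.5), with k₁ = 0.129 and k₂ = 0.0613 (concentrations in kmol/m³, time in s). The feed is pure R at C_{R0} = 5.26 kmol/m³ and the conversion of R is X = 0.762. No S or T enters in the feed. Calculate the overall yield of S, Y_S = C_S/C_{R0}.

Exit C_R = C_{R0}(1−X) = 5.26×0.238 = 1.252 kmol/m³.
A CSTR operates uniformly at the exit composition, giving r_S = 0.1443 and r_T = 0.08586 (each k·C_R^n at C_R = 1.252).
Fraction of consumed R going to S: r_S/(r_S+r_T) = 0.6270.
C_S = 0.6270·C_{R0}·X = 0.6270×5.26×0.762 = 2.51 kmol/m³; Y_S = C_S/C_{R0} = 0.478.

0.478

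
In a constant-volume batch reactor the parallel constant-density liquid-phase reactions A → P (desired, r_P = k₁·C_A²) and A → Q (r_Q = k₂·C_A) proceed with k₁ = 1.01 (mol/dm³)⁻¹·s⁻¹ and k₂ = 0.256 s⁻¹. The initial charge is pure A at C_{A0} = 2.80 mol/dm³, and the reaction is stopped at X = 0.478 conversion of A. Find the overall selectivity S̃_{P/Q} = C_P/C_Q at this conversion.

C_A = C_{A0}(1−X) = 1.462 mol/dm³.
Along a PFR/batch, dC_Q/dC_A = −r_Q/(r_P+r_Q) = −k₂/(k₂+k₁·C_A).
Integrating from C_{A0} to C_A: C_Q = (0.256/1.01)·ln[(0.256+1.01·2.80)/(0.256+1.01·1.46)] = 0.2535·ln(3.084/1.732) = 0.1462 mol/dm³.
Then C_P = (C_{A0}−C_A) − C_Q = 1.338 − 0.1462 = 1.192 mol/dm³.
S̃_{P/Q} = C_P/C_Q = 1.192/0.1462 = 8.15.

8.15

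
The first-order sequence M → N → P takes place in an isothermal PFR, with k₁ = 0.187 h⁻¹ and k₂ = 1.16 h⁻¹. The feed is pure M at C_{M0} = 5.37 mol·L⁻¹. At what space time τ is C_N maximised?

1.88 h

For first-order series the maximum of C_N occurs at τ_opt = ln(k₂/k₁)/(k₂−k₁).
= ln(1.16/0.187)/(1.16−0.187) = ln(6.203)/0.9730 = 1.825/0.9730 = 1.88 h.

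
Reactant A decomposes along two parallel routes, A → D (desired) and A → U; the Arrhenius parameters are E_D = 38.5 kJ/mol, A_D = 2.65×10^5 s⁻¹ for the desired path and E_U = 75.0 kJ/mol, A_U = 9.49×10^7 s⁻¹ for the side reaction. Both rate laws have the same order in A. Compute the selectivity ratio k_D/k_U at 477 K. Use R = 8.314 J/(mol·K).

27.7

With equal orders, S_{D/U} = k_D/k_U = (A_D/A_U)·exp[(E_U−E_D)/(RT)].
(E_U−E_D)/(RT) = (75.0−38.5)×10³/(8.314×477) = 36500/3966 = 9.204.
k_D/k_U = (2.65×10^5/9.49×10^7)·exp(9.204) = 0.002792 × 9934 = 27.7.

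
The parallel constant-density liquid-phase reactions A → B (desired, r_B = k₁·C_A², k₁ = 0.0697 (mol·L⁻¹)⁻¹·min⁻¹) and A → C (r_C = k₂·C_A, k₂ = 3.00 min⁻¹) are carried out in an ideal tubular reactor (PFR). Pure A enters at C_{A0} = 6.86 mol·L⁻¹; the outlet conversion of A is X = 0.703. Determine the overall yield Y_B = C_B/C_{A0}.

C_A = C_{A0}(1−X) = 2.037 mol·L⁻¹.
Along a PFR/batch, dC_C/dC_A = −r_C/(r_B+r_C) = −k₂/(k₂+k₁·C_A).
Integrating from C_{A0} to C_A: C_C = (3.00/0.0697)·ln[(3.00+0.0697·6.86)/(3.00+0.0697·2.04)] = 43.04·ln(3.478/3.142) = 4.375 mol·L⁻¹.
Then C_B = (C_{A0}−C_A) − C_C = 4.823 − 4.375 = 0.4480 mol·L⁻¹.
Y_B = C_B/C_{A0} = 0.4480/6.86 = 0.0653.

0.0653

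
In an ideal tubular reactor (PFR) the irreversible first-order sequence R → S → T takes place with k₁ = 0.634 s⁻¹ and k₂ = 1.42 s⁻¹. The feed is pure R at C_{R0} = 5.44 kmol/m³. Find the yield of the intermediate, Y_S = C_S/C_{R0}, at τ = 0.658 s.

For first-order series with pure R initially, C_S(τ) = k₁C_{R0}/(k₂−k₁)·(e^(−k₁τ) − e^(−k₂τ)).
e^(−k₁τ) = e^(−0.634×0.658) = e^(−0.4172) = 0.6589; e^(−k₂τ) = e^(−0.9344) = 0.3928.
C_S = 0.634×5.44/(1.42−0.634) × (0.6589−0.3928) = 4.388×0.2661 = 1.168 kmol/m³.
Y_S = C_S/C_{R0} = 1.168/5.44 = 0.215.

0.215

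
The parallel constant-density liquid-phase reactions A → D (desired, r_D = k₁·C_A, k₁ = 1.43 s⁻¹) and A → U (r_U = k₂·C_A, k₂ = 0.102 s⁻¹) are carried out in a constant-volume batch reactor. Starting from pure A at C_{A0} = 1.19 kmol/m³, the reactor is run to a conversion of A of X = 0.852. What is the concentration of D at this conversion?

0.946 kmol/m³

C_A = C_{A0}(1−X) = 0.1761 kmol/m³.
Both paths are first order in A, so the instantaneous fraction to D is constant: dC_D/d(−C_A) = k₁/(k₁+k₂) = 0.9334.
C_D = 0.9334·(C_{A0}−C_A) = 0.9334×1.014 = 0.946 kmol/m³.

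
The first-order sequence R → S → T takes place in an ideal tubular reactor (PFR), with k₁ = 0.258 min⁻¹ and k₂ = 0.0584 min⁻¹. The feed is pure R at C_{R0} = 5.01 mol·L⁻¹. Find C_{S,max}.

3.24 mol·L⁻¹

At the optimum, C_{S,max}/C_{R0} = (k₁/k₂)^[k₂/(k₂−k₁)].
= (0.258/0.0584)^(0.0584/(0.0584−0.258)) = (4.418)^(-0.2926) = 0.6475.
C_{S,max} = 0.6475×5.01 = 3.24 mol·L⁻¹.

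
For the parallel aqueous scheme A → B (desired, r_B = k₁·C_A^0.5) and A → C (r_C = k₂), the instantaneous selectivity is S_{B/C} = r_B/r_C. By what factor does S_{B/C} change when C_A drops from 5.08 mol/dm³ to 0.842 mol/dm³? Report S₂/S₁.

0.407

S_{B/C} = (k₁/k₂)·C_A^0.5, so S₂/S₁ = (C_{A,2}/C_{A,1})^0.5.
= (0.842/5.08)^0.5 = (0.1657)^0.5 = 0.407.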